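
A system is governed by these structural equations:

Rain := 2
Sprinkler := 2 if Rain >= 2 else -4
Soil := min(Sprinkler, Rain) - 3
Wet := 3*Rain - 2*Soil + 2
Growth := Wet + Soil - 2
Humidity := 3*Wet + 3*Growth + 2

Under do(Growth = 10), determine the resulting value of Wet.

The intervention breaks the incoming arrows to Growth: Growth := Wet + Soil - 2 no longer applies, and Growth = 10.
Since Wet is not a descendant of the intervened variable, it is unaffected.
Sprinkler = 2 if Rain >= 2 else -4  [with Rain=2]  = 2
Soil = min(Sprinkler, Rain) - 3  [with Sprinkler=2, Rain=2]  = -1
Wet = 3*Rain - 2*Soil + 2  [with Rain=2, Soil=-1]  = 10

10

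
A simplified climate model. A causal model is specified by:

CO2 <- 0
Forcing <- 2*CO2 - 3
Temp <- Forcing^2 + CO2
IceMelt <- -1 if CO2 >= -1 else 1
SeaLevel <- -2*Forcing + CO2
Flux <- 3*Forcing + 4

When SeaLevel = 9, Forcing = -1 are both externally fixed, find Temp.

Setting SeaLevel = 9, Forcing = -1 by intervention discards those variables' equations.
Temp = Forcing^2 + CO2  [with Forcing=-1, CO2=0]  = 1

1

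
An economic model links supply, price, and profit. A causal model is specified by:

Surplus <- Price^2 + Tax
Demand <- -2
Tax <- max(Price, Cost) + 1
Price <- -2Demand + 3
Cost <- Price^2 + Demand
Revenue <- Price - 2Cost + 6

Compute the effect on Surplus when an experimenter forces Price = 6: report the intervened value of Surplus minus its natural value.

Under do(Price=6), the mechanism Price <- -2Demand + 3 is discarded; Price is fixed at 6.
Cost = Price^2 + Demand  [with Price=6, Demand=-2]  = 34
Tax = max(Price, Cost) + 1  [with Price=6, Cost=34]  = 35
Surplus = Price^2 + Tax  [with Price=6, Tax=35]  = 71
Without intervention: Price = -2Demand + 3  [with Demand=-2]  = 7; Cost = Price^2 + Demand  [with Price=7, Demand=-2]  = 47; Tax = max(Price, Cost) + 1  [with Price=7, Cost=47]  = 48; Surplus = Price^2 + Tax  [with Price=7, Tax=48]  = 97.
Change = 71 − 97 = -26.

-26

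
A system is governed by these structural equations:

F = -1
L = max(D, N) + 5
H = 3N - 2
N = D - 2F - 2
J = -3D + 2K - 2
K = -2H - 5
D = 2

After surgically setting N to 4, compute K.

The intervention breaks the incoming arrows to N: N = D - 2F - 2 no longer applies, and N = 4.
H = 3N - 2  [with N=4]  = 10
K = -2H - 5  [with H=10]  = -25

-25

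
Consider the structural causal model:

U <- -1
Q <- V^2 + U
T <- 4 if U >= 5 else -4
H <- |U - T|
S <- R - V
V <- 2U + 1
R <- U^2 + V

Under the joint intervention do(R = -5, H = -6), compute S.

-4

Setting R = -5, H = -6 by intervention discards those variables' equations.
V = 2U + 1  [with U=-1]  = -1
S = R - V  [with R=-5, V=-1]  = -4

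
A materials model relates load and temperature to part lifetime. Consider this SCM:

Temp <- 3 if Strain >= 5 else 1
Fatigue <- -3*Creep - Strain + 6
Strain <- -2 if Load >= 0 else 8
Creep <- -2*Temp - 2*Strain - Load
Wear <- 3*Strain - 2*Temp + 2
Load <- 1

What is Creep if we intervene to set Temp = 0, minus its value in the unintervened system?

The intervention breaks the incoming arrows to Temp: Temp <- 3 if Strain >= 5 else 1 no longer applies, and Temp = 0.
Strain = -2 if Load >= 0 else 8  [with Load=1]  = -2
Creep = -2*Temp - 2*Strain - Load  [with Temp=0, Strain=-2, Load=1]  = 3
Without intervention: Strain = -2 if Load >= 0 else 8  [with Load=1]  = -2; Temp = 3 if Strain >= 5 else 1  [with Strain=-2]  = 1; Creep = -2*Temp - 2*Strain - Load  [with Temp=1, Strain=-2, Load=1]  = 1.
Change = 3 − 1 = 2.

2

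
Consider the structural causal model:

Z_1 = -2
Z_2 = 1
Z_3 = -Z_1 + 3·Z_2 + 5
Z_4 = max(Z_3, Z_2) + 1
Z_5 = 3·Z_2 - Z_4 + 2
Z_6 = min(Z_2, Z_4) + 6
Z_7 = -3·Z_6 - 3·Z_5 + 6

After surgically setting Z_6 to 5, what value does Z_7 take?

Intervening sets Z_6 = 5 and removes its equation (Z_6 = min(Z_2, Z_4) + 6).
Z_3 = -Z_1 + 3·Z_2 + 5  [with Z_1=-2, Z_2=1]  = 10
Z_4 = max(Z_3, Z_2) + 1  [with Z_3=10, Z_2=1]  = 11
Z_5 = 3·Z_2 - Z_4 + 2  [with Z_2=1, Z_4=11]  = -6
Z_7 = -3·Z_6 - 3·Z_5 + 6  [with Z_6=5, Z_5=-6]  = 9

9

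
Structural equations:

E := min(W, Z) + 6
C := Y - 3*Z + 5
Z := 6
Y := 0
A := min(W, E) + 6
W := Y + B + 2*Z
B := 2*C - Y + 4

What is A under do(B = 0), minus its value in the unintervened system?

22

The intervention breaks the incoming arrows to B: B := 2*C - Y + 4 no longer applies, and B = 0.
W = Y + B + 2*Z  [with Y=0, B=0, Z=6]  = 12
E = min(W, Z) + 6  [with W=12, Z=6]  = 12
A = min(W, E) + 6  [with W=12, E=12]  = 18
Without intervention: C = Y - 3*Z + 5  [with Y=0, Z=6]  = -13; B = 2*C - Y + 4  [with C=-13, Y=0]  = -22; W = Y + B + 2*Z  [with Y=0, B=-22, Z=6]  = -10; E = min(W, Z) + 6  [with W=-10, Z=6]  = -4; A = min(W, E) + 6  [with W=-10, E=-4]  = -4.
Change = 18 − (-4) = 22.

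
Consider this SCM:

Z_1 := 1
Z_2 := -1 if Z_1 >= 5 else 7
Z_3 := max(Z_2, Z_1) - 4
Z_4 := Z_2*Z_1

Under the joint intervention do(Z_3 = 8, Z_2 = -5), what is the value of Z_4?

The joint intervention fixes Z_3 = 8, Z_2 = -5, removing each variable's own equation.
Z_4 = Z_2*Z_1  [with Z_2=-5, Z_1=1]  = -5

-5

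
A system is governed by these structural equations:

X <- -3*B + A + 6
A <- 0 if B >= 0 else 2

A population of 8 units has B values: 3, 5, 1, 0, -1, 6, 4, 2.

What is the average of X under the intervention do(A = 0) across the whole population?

-1.5

do(A=0) breaks A's dependence on B. With A=0 fixed, X across the units is -3, -9, 3, 6, 9, -12, -6, 0, mean -1.5.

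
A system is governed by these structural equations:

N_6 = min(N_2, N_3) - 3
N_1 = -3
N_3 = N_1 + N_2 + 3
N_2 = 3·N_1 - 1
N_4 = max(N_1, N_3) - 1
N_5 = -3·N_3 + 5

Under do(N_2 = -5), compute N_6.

Under do(N_2=-5), the mechanism N_2 = 3·N_1 - 1 is discarded; N_2 is fixed at -5.
N_3 = N_1 + N_2 + 3  [with N_1=-3, N_2=-5]  = -5
N_6 = min(N_2, N_3) - 3  [with N_2=-5, N_3=-5]  = -8

-8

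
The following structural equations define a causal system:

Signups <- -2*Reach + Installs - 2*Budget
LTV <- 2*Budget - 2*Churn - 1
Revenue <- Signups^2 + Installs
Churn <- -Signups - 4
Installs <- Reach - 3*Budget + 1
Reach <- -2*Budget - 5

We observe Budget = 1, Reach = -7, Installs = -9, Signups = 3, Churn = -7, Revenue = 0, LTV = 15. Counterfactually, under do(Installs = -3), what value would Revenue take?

The intervention breaks the incoming arrows to Installs: Installs <- Reach - 3*Budget + 1 no longer applies, and Installs = -3.
Reach = -2*Budget - 5  [with Budget=1]  = -7
Signups = -2*Reach + Installs - 2*Budget  [with Reach=-7, Installs=-3, Budget=1]  = 9
Revenue = Signups^2 + Installs  [with Signups=9, Installs=-3]  = 78

78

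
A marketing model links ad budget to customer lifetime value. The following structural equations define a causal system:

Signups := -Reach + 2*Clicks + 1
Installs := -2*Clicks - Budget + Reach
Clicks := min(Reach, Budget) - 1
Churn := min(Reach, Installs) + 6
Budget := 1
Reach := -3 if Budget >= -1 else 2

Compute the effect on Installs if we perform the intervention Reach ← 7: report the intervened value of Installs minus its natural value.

Under do(Reach=7), the mechanism Reach := -3 if Budget >= -1 else 2 is discarded; Reach is fixed at 7.
Clicks = min(Reach, Budget) - 1  [with Reach=7, Budget=1]  = 0
Installs = -2*Clicks - Budget + Reach  [with Clicks=0, Budget=1, Reach=7]  = 6
Without intervention: Reach = -3 if Budget >= -1 else 2  [with Budget=1]  = -3; Clicks = min(Reach, Budget) - 1  [with Reach=-3, Budget=1]  = -4; Installs = -2*Clicks - Budget + Reach  [with Clicks=-4, Budget=1, Reach=-3]  = 4.
Change = 6 − 4 = 2.

2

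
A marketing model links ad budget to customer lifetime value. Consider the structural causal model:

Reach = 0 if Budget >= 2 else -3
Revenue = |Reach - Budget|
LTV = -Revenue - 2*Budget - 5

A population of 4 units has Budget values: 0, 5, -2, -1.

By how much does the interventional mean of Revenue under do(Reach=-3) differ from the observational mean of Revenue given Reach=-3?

1.5

Every unit gets Reach=-3 under the intervention. Revenue values become 3, 8, 1, 2; E[Revenue|do(Reach=-3)] = 3.5.
Conditioning on Reach=-3 selects the 3 unit(s) with Budget ∈ {0, -2, -1}. Their Revenue values: 3, 1, 2. Mean = 2.
Difference = 3.5 − 2 = 1.5.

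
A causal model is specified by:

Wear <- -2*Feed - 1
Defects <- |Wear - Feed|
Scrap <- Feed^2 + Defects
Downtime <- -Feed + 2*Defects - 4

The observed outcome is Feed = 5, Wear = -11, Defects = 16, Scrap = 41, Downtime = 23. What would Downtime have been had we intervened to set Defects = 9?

do(Defects=9) replaces the equation Defects <- |Wear - Feed| with the constant Defects = 9.
Downtime = -Feed + 2*Defects - 4  [with Feed=5, Defects=9]  = 9

9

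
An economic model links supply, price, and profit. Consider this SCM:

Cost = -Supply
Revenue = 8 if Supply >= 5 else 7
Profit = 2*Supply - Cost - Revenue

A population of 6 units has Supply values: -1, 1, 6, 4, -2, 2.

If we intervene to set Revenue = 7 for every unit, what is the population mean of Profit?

-2

Under do(Revenue=7), Revenue's equation is replaced by Revenue=7 for every unit. Per-unit Profit: -10, -4, 11, 5, -13, -1. Mean = -2.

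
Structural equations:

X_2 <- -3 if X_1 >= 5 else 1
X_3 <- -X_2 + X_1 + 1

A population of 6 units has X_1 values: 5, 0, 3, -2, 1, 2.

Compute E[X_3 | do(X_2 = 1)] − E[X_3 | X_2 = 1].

do(X_2=1) breaks X_2's dependence on X_1. With X_2=1 fixed, X_3 across the units is 5, 0, 3, -2, 1, 2, mean 1.5.
Conditioning on X_2=1 selects the 5 unit(s) with X_1 ∈ {0, 3, -2, 1, 2}. Their X_3 values: 0, 3, -2, 1, 2. Mean = 0.8.
Difference = 1.5 − 0.8 = 0.7.

0.7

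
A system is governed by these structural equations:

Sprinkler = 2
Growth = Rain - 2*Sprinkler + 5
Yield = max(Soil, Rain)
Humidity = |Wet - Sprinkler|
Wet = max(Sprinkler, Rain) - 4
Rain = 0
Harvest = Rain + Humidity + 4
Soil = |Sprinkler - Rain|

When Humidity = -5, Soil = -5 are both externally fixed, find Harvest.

-1

Setting Humidity = -5, Soil = -5 by intervention discards those variables' equations.
Harvest = Rain + Humidity + 4  [with Rain=0, Humidity=-5]  = -1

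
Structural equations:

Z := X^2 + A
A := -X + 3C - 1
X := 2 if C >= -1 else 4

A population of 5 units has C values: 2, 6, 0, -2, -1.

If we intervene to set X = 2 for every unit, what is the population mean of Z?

Under do(X=2), X's equation is replaced by X=2 for every unit. Per-unit Z: 7, 19, 1, -5, -2. Mean = 4.

4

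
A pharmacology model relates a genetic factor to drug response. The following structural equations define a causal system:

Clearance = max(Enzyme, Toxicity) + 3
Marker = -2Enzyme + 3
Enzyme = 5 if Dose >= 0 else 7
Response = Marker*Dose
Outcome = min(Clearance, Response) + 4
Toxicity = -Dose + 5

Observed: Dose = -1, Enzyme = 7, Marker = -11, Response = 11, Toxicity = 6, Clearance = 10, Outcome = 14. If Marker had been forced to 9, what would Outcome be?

-5

The intervention breaks the incoming arrows to Marker: Marker = -2Enzyme + 3 no longer applies, and Marker = 9.
Enzyme = 5 if Dose >= 0 else 7  [with Dose=-1]  = 7
Response = Marker*Dose  [with Marker=9, Dose=-1]  = -9
Toxicity = -Dose + 5  [with Dose=-1]  = 6
Clearance = max(Enzyme, Toxicity) + 3  [with Enzyme=7, Toxicity=6]  = 10
Outcome = min(Clearance, Response) + 4  [with Clearance=10, Response=-9]  = -5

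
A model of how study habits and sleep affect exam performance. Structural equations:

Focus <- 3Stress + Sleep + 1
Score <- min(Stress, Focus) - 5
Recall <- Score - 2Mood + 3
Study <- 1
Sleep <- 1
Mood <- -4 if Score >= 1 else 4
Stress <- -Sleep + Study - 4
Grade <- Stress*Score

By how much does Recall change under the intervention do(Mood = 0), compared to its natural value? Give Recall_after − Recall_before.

Intervening sets Mood = 0 and removes its equation (Mood <- -4 if Score >= 1 else 4).
Stress = -Sleep + Study - 4  [with Sleep=1, Study=1]  = -4
Focus = 3Stress + Sleep + 1  [with Stress=-4, Sleep=1]  = -10
Score = min(Stress, Focus) - 5  [with Stress=-4, Focus=-10]  = -15
Recall = Score - 2Mood + 3  [with Score=-15, Mood=0]  = -12
Without intervention: Stress = -Sleep + Study - 4  [with Sleep=1, Study=1]  = -4; Focus = 3Stress + Sleep + 1  [with Stress=-4, Sleep=1]  = -10; Score = min(Stress, Focus) - 5  [with Stress=-4, Focus=-10]  = -15; Mood = -4 if Score >= 1 else 4  [with Score=-15]  = 4; Recall = Score - 2Mood + 3  [with Score=-15, Mood=4]  = -20.
Change = -12 − (-20) = 8.

8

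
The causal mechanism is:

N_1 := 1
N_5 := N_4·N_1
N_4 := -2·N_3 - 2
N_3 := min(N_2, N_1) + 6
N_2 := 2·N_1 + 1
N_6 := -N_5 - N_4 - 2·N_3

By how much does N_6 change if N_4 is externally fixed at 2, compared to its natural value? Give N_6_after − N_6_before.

-36

Under do(N_4=2), the mechanism N_4 := -2·N_3 - 2 is discarded; N_4 is fixed at 2.
N_2 = 2·N_1 + 1  [with N_1=1]  = 3
N_3 = min(N_2, N_1) + 6  [with N_2=3, N_1=1]  = 7
N_5 = N_4·N_1  [with N_4=2, N_1=1]  = 2
N_6 = -N_5 - N_4 - 2·N_3  [with N_5=2, N_4=2, N_3=7]  = -18
Without intervention: N_2 = 2·N_1 + 1  [with N_1=1]  = 3; N_3 = min(N_2, N_1) + 6  [with N_2=3, N_1=1]  = 7; N_4 = -2·N_3 - 2  [with N_3=7]  = -16; N_5 = N_4·N_1  [with N_4=-16, N_1=1]  = -16; N_6 = -N_5 - N_4 - 2·N_3  [with N_5=-16, N_4=-16, N_3=7]  = 18.
Change = -18 − 18 = -36.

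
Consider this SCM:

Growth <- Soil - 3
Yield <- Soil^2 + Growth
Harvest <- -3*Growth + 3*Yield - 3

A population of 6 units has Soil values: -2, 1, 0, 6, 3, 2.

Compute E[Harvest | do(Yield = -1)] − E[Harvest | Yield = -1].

Under do(Yield=-1), Yield's equation is replaced by Yield=-1 for every unit. Per-unit Harvest: 9, 0, 3, -15, -6, -3. Mean = -2.
Observing Yield=-1 restricts to units where Yield's equation naturally yields -1: Soil ∈ {-2, 1}. In that subpopulation Harvest = 9, 0, mean 4.5.
Difference = -2 − 4.5 = -6.5.

-6.5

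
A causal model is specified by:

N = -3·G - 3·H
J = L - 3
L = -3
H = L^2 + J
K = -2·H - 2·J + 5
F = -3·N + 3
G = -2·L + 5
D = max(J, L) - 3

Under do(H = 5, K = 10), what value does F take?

147

Setting H = 5, K = 10 by intervention discards those variables' equations.
G = -2·L + 5  [with L=-3]  = 11
N = -3·G - 3·H  [with G=11, H=5]  = -48
F = -3·N + 3  [with N=-48]  = 147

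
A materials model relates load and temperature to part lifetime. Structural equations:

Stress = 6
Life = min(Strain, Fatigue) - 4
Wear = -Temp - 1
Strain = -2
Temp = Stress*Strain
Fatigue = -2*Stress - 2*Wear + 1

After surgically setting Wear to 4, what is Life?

Under do(Wear=4), the mechanism Wear = -Temp - 1 is discarded; Wear is fixed at 4.
Fatigue = -2*Stress - 2*Wear + 1  [with Stress=6, Wear=4]  = -19
Life = min(Strain, Fatigue) - 4  [with Strain=-2, Fatigue=-19]  = -23

-23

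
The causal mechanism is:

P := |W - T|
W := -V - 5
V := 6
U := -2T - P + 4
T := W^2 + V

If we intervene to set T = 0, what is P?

11

The intervention breaks the incoming arrows to T: T := W^2 + V no longer applies, and T = 0.
W = -V - 5  [with V=6]  = -11
P = |W - T|  [with W=-11, T=0]  = 11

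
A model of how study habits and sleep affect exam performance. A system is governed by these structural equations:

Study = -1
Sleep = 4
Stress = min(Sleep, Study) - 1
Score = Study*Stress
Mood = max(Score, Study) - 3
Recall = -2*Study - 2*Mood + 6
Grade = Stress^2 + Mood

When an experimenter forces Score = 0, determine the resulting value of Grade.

The intervention breaks the incoming arrows to Score: Score = Study*Stress no longer applies, and Score = 0.
Stress = min(Sleep, Study) - 1  [with Sleep=4, Study=-1]  = -2
Mood = max(Score, Study) - 3  [with Score=0, Study=-1]  = -3
Grade = Stress^2 + Mood  [with Stress=-2, Mood=-3]  = 1

1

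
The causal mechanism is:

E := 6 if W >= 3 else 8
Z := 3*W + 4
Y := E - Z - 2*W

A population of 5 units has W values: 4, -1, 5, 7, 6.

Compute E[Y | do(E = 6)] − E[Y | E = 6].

do(E=6) breaks E's dependence on W. With E=6 fixed, Y across the units is -18, 7, -23, -33, -28, mean -19.
Observing E=6 restricts to units where E's equation naturally yields 6: W ∈ {4, 5, 7, 6}. In that subpopulation Y = -18, -23, -33, -28, mean -25.5.
Difference = -19 − (-25.5) = 6.5.

6.5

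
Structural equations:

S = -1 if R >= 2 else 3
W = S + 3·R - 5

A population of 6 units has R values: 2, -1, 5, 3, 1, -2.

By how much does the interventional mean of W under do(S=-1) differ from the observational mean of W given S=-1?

do(S=-1) breaks S's dependence on R. With S=-1 fixed, W across the units is 0, -9, 9, 3, -3, -12, mean -2.
Observing S=-1 restricts to units where S's equation naturally yields -1: R ∈ {2, 5, 3}. In that subpopulation W = 0, 9, 3, mean 4.
Difference = -2 − 4 = -6.

-6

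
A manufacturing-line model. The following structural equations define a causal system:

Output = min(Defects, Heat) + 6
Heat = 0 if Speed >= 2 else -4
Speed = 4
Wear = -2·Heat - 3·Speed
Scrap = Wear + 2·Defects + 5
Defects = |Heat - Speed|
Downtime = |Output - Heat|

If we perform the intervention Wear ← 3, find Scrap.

16

do(Wear=3) replaces the equation Wear = -2·Heat - 3·Speed with the constant Wear = 3.
Heat = 0 if Speed >= 2 else -4  [with Speed=4]  = 0
Defects = |Heat - Speed|  [with Heat=0, Speed=4]  = 4
Scrap = Wear + 2·Defects + 5  [with Wear=3, Defects=4]  = 16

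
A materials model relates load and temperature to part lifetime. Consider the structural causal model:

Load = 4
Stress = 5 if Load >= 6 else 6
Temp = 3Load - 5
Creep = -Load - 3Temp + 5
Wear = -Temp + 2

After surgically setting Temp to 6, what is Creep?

The intervention breaks the incoming arrows to Temp: Temp = 3Load - 5 no longer applies, and Temp = 6.
Creep = -Load - 3Temp + 5  [with Load=4, Temp=6]  = -17

-17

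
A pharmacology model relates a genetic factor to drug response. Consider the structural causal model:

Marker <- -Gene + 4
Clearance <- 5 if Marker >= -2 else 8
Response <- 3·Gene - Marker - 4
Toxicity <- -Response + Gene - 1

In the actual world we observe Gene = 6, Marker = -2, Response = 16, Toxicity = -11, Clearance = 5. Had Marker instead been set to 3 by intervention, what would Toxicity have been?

Under do(Marker=3), the mechanism Marker <- -Gene + 4 is discarded; Marker is fixed at 3.
Response = 3·Gene - Marker - 4  [with Gene=6, Marker=3]  = 11
Toxicity = -Response + Gene - 1  [with Response=11, Gene=6]  = -6

-6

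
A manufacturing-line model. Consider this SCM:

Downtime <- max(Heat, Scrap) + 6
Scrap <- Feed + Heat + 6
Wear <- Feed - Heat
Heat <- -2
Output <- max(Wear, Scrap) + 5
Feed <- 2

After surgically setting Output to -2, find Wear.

4

do(Output=-2) replaces the equation Output <- max(Wear, Scrap) + 5 with the constant Output = -2.
Wear is not downstream of the intervention, so its value is determined by the original equations.
Wear = Feed - Heat  [with Feed=2, Heat=-2]  = 4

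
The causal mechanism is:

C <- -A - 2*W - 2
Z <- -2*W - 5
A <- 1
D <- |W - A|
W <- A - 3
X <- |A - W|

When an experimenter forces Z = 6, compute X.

The intervention breaks the incoming arrows to Z: Z <- -2*W - 5 no longer applies, and Z = 6.
Since X is not a descendant of the intervened variable, it is unaffected.
W = A - 3  [with A=1]  = -2
X = |A - W|  [with A=1, W=-2]  = 3

3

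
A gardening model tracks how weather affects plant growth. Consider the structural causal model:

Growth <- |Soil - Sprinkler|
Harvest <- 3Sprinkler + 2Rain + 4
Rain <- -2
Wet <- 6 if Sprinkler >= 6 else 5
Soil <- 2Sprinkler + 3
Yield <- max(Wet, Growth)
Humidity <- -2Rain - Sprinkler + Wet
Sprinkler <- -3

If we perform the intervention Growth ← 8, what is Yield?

Under do(Growth=8), the mechanism Growth <- |Soil - Sprinkler| is discarded; Growth is fixed at 8.
Wet = 6 if Sprinkler >= 6 else 5  [with Sprinkler=-3]  = 5
Yield = max(Wet, Growth)  [with Wet=5, Growth=8]  = 8

8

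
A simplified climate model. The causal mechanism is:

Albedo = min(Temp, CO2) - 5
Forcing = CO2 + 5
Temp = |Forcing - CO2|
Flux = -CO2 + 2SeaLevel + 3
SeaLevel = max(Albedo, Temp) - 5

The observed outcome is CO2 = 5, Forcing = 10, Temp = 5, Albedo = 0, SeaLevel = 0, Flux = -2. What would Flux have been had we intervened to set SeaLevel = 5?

8

The intervention breaks the incoming arrows to SeaLevel: SeaLevel = max(Albedo, Temp) - 5 no longer applies, and SeaLevel = 5.
Flux = -CO2 + 2SeaLevel + 3  [with CO2=5, SeaLevel=5]  = 8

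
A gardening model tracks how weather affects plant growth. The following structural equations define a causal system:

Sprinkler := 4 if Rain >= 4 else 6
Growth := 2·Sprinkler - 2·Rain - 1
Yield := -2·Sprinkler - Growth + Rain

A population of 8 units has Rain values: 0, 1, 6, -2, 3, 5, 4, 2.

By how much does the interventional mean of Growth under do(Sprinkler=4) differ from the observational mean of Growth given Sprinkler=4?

do(Sprinkler=4) breaks Sprinkler's dependence on Rain. With Sprinkler=4 fixed, Growth across the units is 7, 5, -5, 11, 1, -3, -1, 3, mean 2.25.
E[Growth|Sprinkler=4] averages over only the 3 units with Sprinkler=4 (Rain = 6, 5, 4): Growth = -5, -3, -1, mean -3.
Difference = 2.25 − (-3) = 5.25.

5.25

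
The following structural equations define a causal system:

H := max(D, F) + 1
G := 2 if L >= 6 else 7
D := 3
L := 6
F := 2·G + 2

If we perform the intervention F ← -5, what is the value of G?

2

Under do(F=-5), the mechanism F := 2·G + 2 is discarded; F is fixed at -5.
Since G is not a descendant of the intervened variable, it is unaffected.
G = 2 if L >= 6 else 7  [with L=6]  = 2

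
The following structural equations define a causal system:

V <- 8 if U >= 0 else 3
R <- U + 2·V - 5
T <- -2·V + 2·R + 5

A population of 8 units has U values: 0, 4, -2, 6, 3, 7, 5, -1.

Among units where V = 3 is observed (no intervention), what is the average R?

Conditioning on V=3 selects the 2 unit(s) with U ∈ {-2, -1}. Their R values: -1, 0. Mean = -0.5.

-0.5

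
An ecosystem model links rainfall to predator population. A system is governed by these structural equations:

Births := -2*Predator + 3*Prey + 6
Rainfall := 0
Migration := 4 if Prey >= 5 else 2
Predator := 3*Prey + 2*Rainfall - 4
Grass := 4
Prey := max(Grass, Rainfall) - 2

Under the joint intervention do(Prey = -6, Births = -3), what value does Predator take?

-22

The joint intervention fixes Prey = -6, Births = -3, removing each variable's own equation.
Predator = 3*Prey + 2*Rainfall - 4  [with Prey=-6, Rainfall=0]  = -22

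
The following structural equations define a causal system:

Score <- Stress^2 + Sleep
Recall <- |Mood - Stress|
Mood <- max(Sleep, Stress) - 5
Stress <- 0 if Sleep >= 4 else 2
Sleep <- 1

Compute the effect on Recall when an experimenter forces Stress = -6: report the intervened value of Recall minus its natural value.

-3

do(Stress=-6) replaces the equation Stress <- 0 if Sleep >= 4 else 2 with the constant Stress = -6.
Mood = max(Sleep, Stress) - 5  [with Sleep=1, Stress=-6]  = -4
Recall = |Mood - Stress|  [with Mood=-4, Stress=-6]  = 2
Without intervention: Stress = 0 if Sleep >= 4 else 2  [with Sleep=1]  = 2; Mood = max(Sleep, Stress) - 5  [with Sleep=1, Stress=2]  = -3; Recall = |Mood - Stress|  [with Mood=-3, Stress=2]  = 5.
Change = 2 − 5 = -3.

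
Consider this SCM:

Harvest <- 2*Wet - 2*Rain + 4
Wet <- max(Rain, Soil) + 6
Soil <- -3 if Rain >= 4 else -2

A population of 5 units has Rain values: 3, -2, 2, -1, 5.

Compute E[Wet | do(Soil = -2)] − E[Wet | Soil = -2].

0.9

do(Soil=-2) breaks Soil's dependence on Rain. With Soil=-2 fixed, Wet across the units is 9, 4, 8, 5, 11, mean 7.4.
Conditioning on Soil=-2 selects the 4 unit(s) with Rain ∈ {3, -2, 2, -1}. Their Wet values: 9, 4, 8, 5. Mean = 6.5.
Difference = 7.4 − 6.5 = 0.9.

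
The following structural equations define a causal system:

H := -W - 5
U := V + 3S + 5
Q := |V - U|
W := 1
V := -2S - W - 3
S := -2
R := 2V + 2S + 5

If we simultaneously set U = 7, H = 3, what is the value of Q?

Setting U = 7, H = 3 by intervention discards those variables' equations.
V = -2S - W - 3  [with S=-2, W=1]  = 0
Q = |V - U|  [with V=0, U=7]  = 7

7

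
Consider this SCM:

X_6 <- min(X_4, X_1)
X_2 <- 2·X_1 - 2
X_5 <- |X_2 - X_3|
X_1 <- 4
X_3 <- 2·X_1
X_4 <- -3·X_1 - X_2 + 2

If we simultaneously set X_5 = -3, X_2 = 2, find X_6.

The joint intervention fixes X_5 = -3, X_2 = 2, removing each variable's own equation.
X_4 = -3·X_1 - X_2 + 2  [with X_1=4, X_2=2]  = -12
X_6 = min(X_4, X_1)  [with X_4=-12, X_1=4]  = -12

-12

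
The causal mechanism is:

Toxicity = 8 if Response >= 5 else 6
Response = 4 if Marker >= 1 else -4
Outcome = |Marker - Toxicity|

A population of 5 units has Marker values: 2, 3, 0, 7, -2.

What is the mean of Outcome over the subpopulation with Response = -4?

E[Outcome|Response=-4] averages over only the 2 units with Response=-4 (Marker = 0, -2): Outcome = 6, 8, mean 7.

7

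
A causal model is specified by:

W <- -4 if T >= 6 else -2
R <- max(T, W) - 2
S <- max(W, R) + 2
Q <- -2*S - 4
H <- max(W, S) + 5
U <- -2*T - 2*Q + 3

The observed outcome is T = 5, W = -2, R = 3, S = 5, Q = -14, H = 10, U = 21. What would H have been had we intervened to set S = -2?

Under do(S=-2), the mechanism S <- max(W, R) + 2 is discarded; S is fixed at -2.
W = -4 if T >= 6 else -2  [with T=5]  = -2
H = max(W, S) + 5  [with W=-2, S=-2]  = 3

3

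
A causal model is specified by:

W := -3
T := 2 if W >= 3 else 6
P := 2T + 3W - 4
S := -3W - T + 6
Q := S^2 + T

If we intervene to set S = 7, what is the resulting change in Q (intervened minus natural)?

Intervening sets S = 7 and removes its equation (S := -3W - T + 6).
T = 2 if W >= 3 else 6  [with W=-3]  = 6
Q = S^2 + T  [with S=7, T=6]  = 55
Without intervention: T = 2 if W >= 3 else 6  [with W=-3]  = 6; S = -3W - T + 6  [with W=-3, T=6]  = 9; Q = S^2 + T  [with S=9, T=6]  = 87.
Change = 55 − 87 = -32.

-32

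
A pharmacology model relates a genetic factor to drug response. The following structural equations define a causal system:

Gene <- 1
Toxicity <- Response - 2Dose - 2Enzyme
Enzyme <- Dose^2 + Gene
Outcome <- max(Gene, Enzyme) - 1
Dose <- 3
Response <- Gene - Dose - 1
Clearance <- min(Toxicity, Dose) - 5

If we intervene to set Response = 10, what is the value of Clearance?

-21

Under do(Response=10), the mechanism Response <- Gene - Dose - 1 is discarded; Response is fixed at 10.
Enzyme = Dose^2 + Gene  [with Dose=3, Gene=1]  = 10
Toxicity = Response - 2Dose - 2Enzyme  [with Response=10, Dose=3, Enzyme=10]  = -16
Clearance = min(Toxicity, Dose) - 5  [with Toxicity=-16, Dose=3]  = -21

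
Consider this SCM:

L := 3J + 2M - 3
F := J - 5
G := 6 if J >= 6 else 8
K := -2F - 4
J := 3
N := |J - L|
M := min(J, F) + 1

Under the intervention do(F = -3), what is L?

Under do(F=-3), the mechanism F := J - 5 is discarded; F is fixed at -3.
M = min(J, F) + 1  [with J=3, F=-3]  = -2
L = 3J + 2M - 3  [with J=3, M=-2]  = 2

2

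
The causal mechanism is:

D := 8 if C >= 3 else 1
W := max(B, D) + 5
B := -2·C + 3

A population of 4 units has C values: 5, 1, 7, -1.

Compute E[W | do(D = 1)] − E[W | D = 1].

Every unit gets D=1 under the intervention. W values become 6, 6, 6, 10; E[W|do(D=1)] = 7.
Observing D=1 restricts to units where D's equation naturally yields 1: C ∈ {1, -1}. In that subpopulation W = 6, 10, mean 8.
Difference = 7 − 8 = -1.

-1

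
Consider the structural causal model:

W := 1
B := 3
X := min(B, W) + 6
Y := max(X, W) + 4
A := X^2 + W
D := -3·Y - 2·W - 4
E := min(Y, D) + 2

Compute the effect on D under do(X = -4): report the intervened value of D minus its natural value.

18

The intervention breaks the incoming arrows to X: X := min(B, W) + 6 no longer applies, and X = -4.
Y = max(X, W) + 4  [with X=-4, W=1]  = 5
D = -3·Y - 2·W - 4  [with Y=5, W=1]  = -21
Without intervention: X = min(B, W) + 6  [with B=3, W=1]  = 7; Y = max(X, W) + 4  [with X=7, W=1]  = 11; D = -3·Y - 2·W - 4  [with Y=11, W=1]  = -39.
Change = -21 − (-39) = 18.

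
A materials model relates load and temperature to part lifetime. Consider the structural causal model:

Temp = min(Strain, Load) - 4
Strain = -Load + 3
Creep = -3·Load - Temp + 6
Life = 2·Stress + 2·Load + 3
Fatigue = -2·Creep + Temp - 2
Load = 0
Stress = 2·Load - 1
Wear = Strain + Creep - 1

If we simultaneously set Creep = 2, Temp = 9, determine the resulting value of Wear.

4

Setting Creep = 2, Temp = 9 by intervention discards those variables' equations.
Strain = -Load + 3  [with Load=0]  = 3
Wear = Strain + Creep - 1  [with Strain=3, Creep=2]  = 4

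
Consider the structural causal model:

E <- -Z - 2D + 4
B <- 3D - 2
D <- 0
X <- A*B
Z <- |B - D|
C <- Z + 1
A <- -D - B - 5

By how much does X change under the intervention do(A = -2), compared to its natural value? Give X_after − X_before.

do(A=-2) replaces the equation A <- -D - B - 5 with the constant A = -2.
B = 3D - 2  [with D=0]  = -2
X = A*B  [with A=-2, B=-2]  = 4
Without intervention: B = 3D - 2  [with D=0]  = -2; A = -D - B - 5  [with D=0, B=-2]  = -3; X = A*B  [with A=-3, B=-2]  = 6.
Change = 4 − 6 = -2.

-2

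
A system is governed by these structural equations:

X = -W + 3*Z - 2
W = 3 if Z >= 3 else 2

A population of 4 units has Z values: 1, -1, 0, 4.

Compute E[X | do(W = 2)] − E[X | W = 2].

Under do(W=2), W's equation is replaced by W=2 for every unit. Per-unit X: -1, -7, -4, 8. Mean = -1.
Observing W=2 restricts to units where W's equation naturally yields 2: Z ∈ {1, -1, 0}. In that subpopulation X = -1, -7, -4, mean -4.
Difference = -1 − (-4) = 3.

3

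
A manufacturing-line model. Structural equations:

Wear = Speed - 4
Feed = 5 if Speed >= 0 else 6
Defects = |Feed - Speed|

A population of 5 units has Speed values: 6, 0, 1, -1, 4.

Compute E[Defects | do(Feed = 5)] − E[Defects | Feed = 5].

0.65

The intervention sets Feed=5 in all 5 units regardless of Speed. Recomputing Defects per unit gives 1, 5, 4, 6, 1; average 3.4.
Observing Feed=5 restricts to units where Feed's equation naturally yields 5: Speed ∈ {6, 0, 1, 4}. In that subpopulation Defects = 1, 5, 4, 1, mean 2.75.
Difference = 3.4 − 2.75 = 0.65.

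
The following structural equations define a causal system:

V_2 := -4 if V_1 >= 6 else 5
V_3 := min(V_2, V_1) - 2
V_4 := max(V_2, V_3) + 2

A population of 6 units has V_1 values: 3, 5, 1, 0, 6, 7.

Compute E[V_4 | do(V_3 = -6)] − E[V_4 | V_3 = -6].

6

do(V_3=-6) breaks V_3's dependence on V_1. With V_3=-6 fixed, V_4 across the units is 7, 7, 7, 7, -2, -2, mean 4.
E[V_4|V_3=-6] averages over only the 2 units with V_3=-6 (V_1 = 6, 7): V_4 = -2, -2, mean -2.
Difference = 4 − (-2) = 6.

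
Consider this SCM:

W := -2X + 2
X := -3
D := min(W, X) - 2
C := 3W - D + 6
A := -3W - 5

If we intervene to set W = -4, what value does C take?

0

Under do(W=-4), the mechanism W := -2X + 2 is discarded; W is fixed at -4.
D = min(W, X) - 2  [with W=-4, X=-3]  = -6
C = 3W - D + 6  [with W=-4, D=-6]  = 0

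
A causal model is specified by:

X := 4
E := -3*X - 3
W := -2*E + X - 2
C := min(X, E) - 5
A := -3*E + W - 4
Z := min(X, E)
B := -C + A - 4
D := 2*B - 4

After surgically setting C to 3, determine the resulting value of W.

32

Under do(C=3), the mechanism C := min(X, E) - 5 is discarded; C is fixed at 3.
Since W is not a descendant of the intervened variable, it is unaffected.
E = -3*X - 3  [with X=4]  = -15
W = -2*E + X - 2  [with E=-15, X=4]  = 32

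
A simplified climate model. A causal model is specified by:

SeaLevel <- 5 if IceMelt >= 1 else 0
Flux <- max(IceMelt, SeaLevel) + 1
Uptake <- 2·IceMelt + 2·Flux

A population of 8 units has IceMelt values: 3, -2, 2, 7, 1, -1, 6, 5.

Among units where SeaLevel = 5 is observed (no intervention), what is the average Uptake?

21

Observing SeaLevel=5 restricts to units where SeaLevel's equation naturally yields 5: IceMelt ∈ {3, 2, 7, 1, 6, 5}. In that subpopulation Uptake = 18, 16, 30, 14, 26, 22, mean 21.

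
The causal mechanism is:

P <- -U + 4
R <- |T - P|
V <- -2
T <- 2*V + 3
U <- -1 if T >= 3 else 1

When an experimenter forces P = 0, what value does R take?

Intervening sets P = 0 and removes its equation (P <- -U + 4).
T = 2*V + 3  [with V=-2]  = -1
R = |T - P|  [with T=-1, P=0]  = 1

1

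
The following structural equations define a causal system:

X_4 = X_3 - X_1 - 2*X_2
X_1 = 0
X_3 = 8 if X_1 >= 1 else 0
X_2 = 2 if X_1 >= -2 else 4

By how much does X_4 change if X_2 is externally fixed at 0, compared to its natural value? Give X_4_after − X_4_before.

Under do(X_2=0), the mechanism X_2 = 2 if X_1 >= -2 else 4 is discarded; X_2 is fixed at 0.
X_3 = 8 if X_1 >= 1 else 0  [with X_1=0]  = 0
X_4 = X_3 - X_1 - 2*X_2  [with X_3=0, X_1=0, X_2=0]  = 0
Without intervention: X_2 = 2 if X_1 >= -2 else 4  [with X_1=0]  = 2; X_3 = 8 if X_1 >= 1 else 0  [with X_1=0]  = 0; X_4 = X_3 - X_1 - 2*X_2  [with X_3=0, X_1=0, X_2=2]  = -4.
Change = 0 − (-4) = 4.

4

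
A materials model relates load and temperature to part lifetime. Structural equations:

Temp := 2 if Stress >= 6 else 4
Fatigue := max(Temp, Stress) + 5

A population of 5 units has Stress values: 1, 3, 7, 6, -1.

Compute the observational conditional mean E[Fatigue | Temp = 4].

9

Conditioning on Temp=4 selects the 3 unit(s) with Stress ∈ {1, 3, -1}. Their Fatigue values: 9, 9, 9. Mean = 9.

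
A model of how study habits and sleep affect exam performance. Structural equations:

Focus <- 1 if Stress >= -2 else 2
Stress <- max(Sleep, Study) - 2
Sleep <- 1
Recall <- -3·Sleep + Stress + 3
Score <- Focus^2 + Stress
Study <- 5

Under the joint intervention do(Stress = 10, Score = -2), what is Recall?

10

Setting Stress = 10, Score = -2 by intervention discards those variables' equations.
Recall = -3·Sleep + Stress + 3  [with Sleep=1, Stress=10]  = 10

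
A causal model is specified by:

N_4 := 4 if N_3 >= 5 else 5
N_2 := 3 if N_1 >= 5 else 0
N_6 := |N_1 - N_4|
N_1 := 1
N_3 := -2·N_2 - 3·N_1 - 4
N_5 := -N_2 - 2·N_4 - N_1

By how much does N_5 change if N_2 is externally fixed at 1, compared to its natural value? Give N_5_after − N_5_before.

-1

do(N_2=1) replaces the equation N_2 := 3 if N_1 >= 5 else 0 with the constant N_2 = 1.
N_3 = -2·N_2 - 3·N_1 - 4  [with N_2=1, N_1=1]  = -9
N_4 = 4 if N_3 >= 5 else 5  [with N_3=-9]  = 5
N_5 = -N_2 - 2·N_4 - N_1  [with N_2=1, N_4=5, N_1=1]  = -12
Without intervention: N_2 = 3 if N_1 >= 5 else 0  [with N_1=1]  = 0; N_3 = -2·N_2 - 3·N_1 - 4  [with N_2=0, N_1=1]  = -7; N_4 = 4 if N_3 >= 5 else 5  [with N_3=-7]  = 5; N_5 = -N_2 - 2·N_4 - N_1  [with N_2=0, N_4=5, N_1=1]  = -11.
Change = -12 − (-11) = -1.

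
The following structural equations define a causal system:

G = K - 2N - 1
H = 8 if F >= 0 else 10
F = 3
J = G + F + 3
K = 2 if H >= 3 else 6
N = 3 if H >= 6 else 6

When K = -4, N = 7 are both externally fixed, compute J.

-13

The joint intervention fixes K = -4, N = 7, removing each variable's own equation.
G = K - 2N - 1  [with K=-4, N=7]  = -19
J = G + F + 3  [with G=-19, F=3]  = -13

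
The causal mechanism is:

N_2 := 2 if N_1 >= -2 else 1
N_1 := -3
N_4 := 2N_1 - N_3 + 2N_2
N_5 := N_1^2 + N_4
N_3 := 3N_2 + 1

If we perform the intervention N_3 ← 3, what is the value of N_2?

Under do(N_3=3), the mechanism N_3 := 3N_2 + 1 is discarded; N_3 is fixed at 3.
Since N_2 is not a descendant of the intervened variable, it is unaffected.
N_2 = 2 if N_1 >= -2 else 1  [with N_1=-3]  = 1

1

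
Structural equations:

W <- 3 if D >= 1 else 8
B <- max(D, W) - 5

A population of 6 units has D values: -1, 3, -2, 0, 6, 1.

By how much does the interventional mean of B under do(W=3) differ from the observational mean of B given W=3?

do(W=3) breaks W's dependence on D. With W=3 fixed, B across the units is -2, -2, -2, -2, 1, -2, mean -1.5.
Observing W=3 restricts to units where W's equation naturally yields 3: D ∈ {3, 6, 1}. In that subpopulation B = -2, 1, -2, mean -1.
Difference = -1.5 − (-1) = -0.5.

-0.5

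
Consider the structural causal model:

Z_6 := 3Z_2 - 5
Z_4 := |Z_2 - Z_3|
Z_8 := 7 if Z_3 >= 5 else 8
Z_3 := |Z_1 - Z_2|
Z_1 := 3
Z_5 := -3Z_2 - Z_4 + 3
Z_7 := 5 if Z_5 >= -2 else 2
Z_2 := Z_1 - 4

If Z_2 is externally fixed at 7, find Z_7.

2

Under do(Z_2=7), the mechanism Z_2 := Z_1 - 4 is discarded; Z_2 is fixed at 7.
Z_3 = |Z_1 - Z_2|  [with Z_1=3, Z_2=7]  = 4
Z_4 = |Z_2 - Z_3|  [with Z_2=7, Z_3=4]  = 3
Z_5 = -3Z_2 - Z_4 + 3  [with Z_2=7, Z_4=3]  = -21
Z_7 = 5 if Z_5 >= -2 else 2  [with Z_5=-21]  = 2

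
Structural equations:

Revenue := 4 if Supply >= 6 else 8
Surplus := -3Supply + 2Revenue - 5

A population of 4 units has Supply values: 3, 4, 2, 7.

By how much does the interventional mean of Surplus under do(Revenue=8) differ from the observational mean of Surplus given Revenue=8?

Under do(Revenue=8), Revenue's equation is replaced by Revenue=8 for every unit. Per-unit Surplus: 2, -1, 5, -10. Mean = -1.
Conditioning on Revenue=8 selects the 3 unit(s) with Supply ∈ {3, 4, 2}. Their Surplus values: 2, -1, 5. Mean = 2.
Difference = -1 − 2 = -3.

-3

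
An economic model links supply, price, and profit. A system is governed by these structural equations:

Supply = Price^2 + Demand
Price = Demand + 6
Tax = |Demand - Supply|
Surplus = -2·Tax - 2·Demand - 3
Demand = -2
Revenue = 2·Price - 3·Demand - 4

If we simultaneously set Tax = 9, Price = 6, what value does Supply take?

34

Setting Tax = 9, Price = 6 by intervention discards those variables' equations.
Supply = Price^2 + Demand  [with Price=6, Demand=-2]  = 34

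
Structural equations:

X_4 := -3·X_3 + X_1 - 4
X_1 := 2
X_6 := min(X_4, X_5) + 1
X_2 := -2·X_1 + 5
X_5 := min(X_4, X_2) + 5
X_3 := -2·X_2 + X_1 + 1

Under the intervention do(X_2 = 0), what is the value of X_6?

-10

Under do(X_2=0), the mechanism X_2 := -2·X_1 + 5 is discarded; X_2 is fixed at 0.
X_3 = -2·X_2 + X_1 + 1  [with X_2=0, X_1=2]  = 3
X_4 = -3·X_3 + X_1 - 4  [with X_3=3, X_1=2]  = -11
X_5 = min(X_4, X_2) + 5  [with X_4=-11, X_2=0]  = -6
X_6 = min(X_4, X_5) + 1  [with X_4=-11, X_5=-6]  = -10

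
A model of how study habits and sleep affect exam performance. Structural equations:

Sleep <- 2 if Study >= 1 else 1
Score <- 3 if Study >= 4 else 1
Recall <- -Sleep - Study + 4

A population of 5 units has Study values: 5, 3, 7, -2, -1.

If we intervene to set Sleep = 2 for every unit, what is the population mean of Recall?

do(Sleep=2) breaks Sleep's dependence on Study. With Sleep=2 fixed, Recall across the units is -3, -1, -5, 4, 3, mean -0.4.

-0.4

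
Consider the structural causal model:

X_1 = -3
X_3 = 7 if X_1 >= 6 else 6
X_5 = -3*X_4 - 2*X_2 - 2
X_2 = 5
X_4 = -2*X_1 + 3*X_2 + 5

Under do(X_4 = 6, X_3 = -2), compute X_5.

The joint intervention fixes X_4 = 6, X_3 = -2, removing each variable's own equation.
X_5 = -3*X_4 - 2*X_2 - 2  [with X_4=6, X_2=5]  = -30

-30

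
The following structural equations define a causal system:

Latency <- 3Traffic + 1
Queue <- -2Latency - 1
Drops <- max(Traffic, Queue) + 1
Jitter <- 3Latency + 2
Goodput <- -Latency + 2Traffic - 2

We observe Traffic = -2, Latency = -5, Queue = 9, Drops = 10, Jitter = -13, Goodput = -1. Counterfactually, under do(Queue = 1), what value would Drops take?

The intervention breaks the incoming arrows to Queue: Queue <- -2Latency - 1 no longer applies, and Queue = 1.
Drops = max(Traffic, Queue) + 1  [with Traffic=-2, Queue=1]  = 2

2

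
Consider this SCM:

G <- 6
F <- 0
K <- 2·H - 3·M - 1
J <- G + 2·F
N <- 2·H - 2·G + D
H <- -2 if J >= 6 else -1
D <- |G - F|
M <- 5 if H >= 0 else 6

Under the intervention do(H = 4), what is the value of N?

2

do(H=4) replaces the equation H <- -2 if J >= 6 else -1 with the constant H = 4.
D = |G - F|  [with G=6, F=0]  = 6
N = 2·H - 2·G + D  [with H=4, G=6, D=6]  = 2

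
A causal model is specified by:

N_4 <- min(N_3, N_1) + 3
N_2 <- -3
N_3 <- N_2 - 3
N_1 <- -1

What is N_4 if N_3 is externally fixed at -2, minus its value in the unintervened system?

4

The intervention breaks the incoming arrows to N_3: N_3 <- N_2 - 3 no longer applies, and N_3 = -2.
N_4 = min(N_3, N_1) + 3  [with N_3=-2, N_1=-1]  = 1
Without intervention: N_3 = N_2 - 3  [with N_2=-3]  = -6; N_4 = min(N_3, N_1) + 3  [with N_3=-6, N_1=-1]  = -3.
Change = 1 − (-3) = 4.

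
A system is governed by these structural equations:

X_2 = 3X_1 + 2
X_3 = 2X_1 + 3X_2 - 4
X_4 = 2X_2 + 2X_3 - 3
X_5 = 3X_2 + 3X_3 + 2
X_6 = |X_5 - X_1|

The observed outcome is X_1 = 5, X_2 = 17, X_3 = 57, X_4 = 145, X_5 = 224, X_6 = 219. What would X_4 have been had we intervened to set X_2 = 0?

9

Under do(X_2=0), the mechanism X_2 = 3X_1 + 2 is discarded; X_2 is fixed at 0.
X_3 = 2X_1 + 3X_2 - 4  [with X_1=5, X_2=0]  = 6
X_4 = 2X_2 + 2X_3 - 3  [with X_2=0, X_3=6]  = 9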